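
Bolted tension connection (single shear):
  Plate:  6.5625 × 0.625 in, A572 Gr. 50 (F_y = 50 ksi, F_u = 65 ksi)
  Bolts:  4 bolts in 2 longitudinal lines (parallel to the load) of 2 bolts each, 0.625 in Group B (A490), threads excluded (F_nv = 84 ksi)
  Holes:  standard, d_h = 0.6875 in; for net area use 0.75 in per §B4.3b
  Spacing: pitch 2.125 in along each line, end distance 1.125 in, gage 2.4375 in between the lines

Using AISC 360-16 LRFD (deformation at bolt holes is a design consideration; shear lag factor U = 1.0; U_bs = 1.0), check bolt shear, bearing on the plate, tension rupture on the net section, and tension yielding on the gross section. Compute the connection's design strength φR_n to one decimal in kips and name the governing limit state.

77.3 kips (bolt shear governs)

Bolt shear: A_b = π(0.625)²/4 = 0.3068 in². φR_n = 0.75 × 84 × 0.3068 × 4 × 1 = 77.3 kips.
Bearing (0.625 in plate, F_u = 65 ksi): end bolts L_c = 1.125 − 0.6875/2 = 0.78125, R_n = min(1.2×0.78125×0.625×65, 2.4×0.625×0.625×65) = 38.086 kips/bolt; interior L_c = 2.125 − 0.6875 = 1.4375, R_n = 60.938 kips/bolt. φR_n = 0.75 × (2×38.086 + 2×60.938) = 148.5 kips.
Tension rupture (net): A_n = (6.5625 − 2×0.75)×0.625 = 3.1641 in² (U = 1.0, A_e = A_n). φR_n = 0.75 × 65 × 3.1641 = 154.2 kips.
Tension yield (gross): A_g = 6.5625×0.625 = 4.1016 in². φR_n = 0.90 × 50 × 4.1016 = 184.6 kips.
Governing: min(77.3, 148.5, 154.2, 184.6) = 77.3 kips → bolt shear.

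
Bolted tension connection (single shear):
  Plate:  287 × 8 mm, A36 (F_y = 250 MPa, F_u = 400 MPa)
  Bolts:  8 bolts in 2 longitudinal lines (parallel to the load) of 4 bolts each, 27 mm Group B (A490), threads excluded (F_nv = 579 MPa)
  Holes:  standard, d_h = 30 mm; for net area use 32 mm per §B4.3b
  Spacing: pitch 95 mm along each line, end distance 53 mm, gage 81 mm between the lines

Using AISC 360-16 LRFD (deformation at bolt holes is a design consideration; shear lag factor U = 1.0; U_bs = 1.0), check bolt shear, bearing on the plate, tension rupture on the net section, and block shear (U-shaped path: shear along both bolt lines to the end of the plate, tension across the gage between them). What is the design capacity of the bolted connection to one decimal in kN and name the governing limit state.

535.2 kN (net-section rupture governs)

Bolt shear: A_b = π(27)²/4 = 572.56 mm². φR_n = 0.75 × 579 × 572.56 × 8 × 1 = 1989.1 kN.
Bearing (8 mm plate, F_u = 400 MPa): end bolts L_c = 53 − 30/2 = 38, R_n = min(1.2×38×8×400, 2.4×27×8×400) = 145.92 kN/bolt; interior L_c = 95 − 30 = 65, R_n = 207.36 kN/bolt. φR_n = 0.75 × (2×145.92 + 6×207.36) = 1152.0 kN.
Tension rupture (net): A_n = (287 − 2×32)×8 = 1784 mm² (U = 1.0, A_e = A_n). φR_n = 0.75 × 400 × 1784 = 535.2 kN.
Block shear: shear path 2×[53+3×95] = 2×338 mm, A_gv = 5408, A_nv = 2×(338 − 3.5×32)×8 = 3616 mm²; tension across gage: (81 − 1×32)×8 = 392 mm². R_n = min(0.6×400×3616, 0.6×250×5408) + 1.0×400×392 = min(867.84, 811.2) + 156.8 = 968 kN. φR_n = 0.75 × 968 = 726.0 kN.
Governing: min(1989.1, 1152.0, 535.2, 726.0) = 535.2 kN → net-section rupture.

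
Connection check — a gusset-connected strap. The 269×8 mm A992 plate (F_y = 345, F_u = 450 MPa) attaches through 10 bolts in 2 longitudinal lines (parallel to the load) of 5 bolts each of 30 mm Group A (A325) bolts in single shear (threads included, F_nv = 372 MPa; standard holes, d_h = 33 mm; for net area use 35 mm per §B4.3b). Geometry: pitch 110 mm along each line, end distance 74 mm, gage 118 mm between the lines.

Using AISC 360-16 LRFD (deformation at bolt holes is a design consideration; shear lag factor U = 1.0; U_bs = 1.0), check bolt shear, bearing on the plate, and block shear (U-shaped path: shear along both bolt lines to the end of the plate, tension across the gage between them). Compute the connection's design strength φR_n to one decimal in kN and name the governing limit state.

Bolt shear: A_b = π(30)²/4 = 706.86 mm². φR_n = 0.75 × 372 × 706.86 × 10 × 1 = 1972.1 kN.
Bearing (8 mm plate, F_u = 450 MPa): end bolts L_c = 74 − 33/2 = 57.5, R_n = min(1.2×57.5×8×450, 2.4×30×8×450) = 248.4 kN/bolt; interior L_c = 110 − 33 = 77, R_n = 259.2 kN/bolt. φR_n = 0.75 × (2×248.4 + 8×259.2) = 1927.8 kN.
Block shear: shear path 2×[74+4×110] = 2×514 mm, A_gv = 8224, A_nv = 2×(514 − 4.5×35)×8 = 5704 mm²; tension across gage: (118 − 1×35)×8 = 664 mm². R_n = min(0.6×450×5704, 0.6×345×8224) + 1.0×450×664 = min(1540.1, 1702.4) + 298.8 = 1838.9 kN. φR_n = 0.75 × 1838.9 = 1379.2 kN.
Governing: min(1972.1, 1927.8, 1379.2) = 1379.2 kN → block shear.

1379.2 kN (block shear governs)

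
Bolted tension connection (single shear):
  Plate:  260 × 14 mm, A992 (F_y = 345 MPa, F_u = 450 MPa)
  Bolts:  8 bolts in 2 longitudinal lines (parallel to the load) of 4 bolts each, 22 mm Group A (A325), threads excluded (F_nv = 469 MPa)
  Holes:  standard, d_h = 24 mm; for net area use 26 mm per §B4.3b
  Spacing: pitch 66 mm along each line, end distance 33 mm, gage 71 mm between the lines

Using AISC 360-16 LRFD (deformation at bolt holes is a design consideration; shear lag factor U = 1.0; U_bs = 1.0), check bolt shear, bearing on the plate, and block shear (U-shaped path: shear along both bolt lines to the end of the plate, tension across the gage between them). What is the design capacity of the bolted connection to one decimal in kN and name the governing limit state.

1006.4 kN (block shear governs)

Bolt shear: A_b = π(22)²/4 = 380.13 mm². φR_n = 0.75 × 469 × 380.13 × 8 × 1 = 1069.7 kN.
Bearing (14 mm plate, F_u = 450 MPa): end bolts L_c = 33 − 24/2 = 21, R_n = min(1.2×21×14×450, 2.4×22×14×450) = 158.76 kN/bolt; interior L_c = 66 − 24 = 42, R_n = 317.52 kN/bolt. φR_n = 0.75 × (2×158.76 + 6×317.52) = 1667.0 kN.
Block shear: shear path 2×[33+3×66] = 2×231 mm, A_gv = 6468, A_nv = 2×(231 − 3.5×26)×14 = 3920 mm²; tension across gage: (71 − 1×26)×14 = 630 mm². R_n = min(0.6×450×3920, 0.6×345×6468) + 1.0×450×630 = min(1058.4, 1338.9) + 283.5 = 1341.9 kN. φR_n = 0.75 × 1341.9 = 1006.4 kN.
Governing: min(1069.7, 1667.0, 1006.4) = 1006.4 kN → block shear.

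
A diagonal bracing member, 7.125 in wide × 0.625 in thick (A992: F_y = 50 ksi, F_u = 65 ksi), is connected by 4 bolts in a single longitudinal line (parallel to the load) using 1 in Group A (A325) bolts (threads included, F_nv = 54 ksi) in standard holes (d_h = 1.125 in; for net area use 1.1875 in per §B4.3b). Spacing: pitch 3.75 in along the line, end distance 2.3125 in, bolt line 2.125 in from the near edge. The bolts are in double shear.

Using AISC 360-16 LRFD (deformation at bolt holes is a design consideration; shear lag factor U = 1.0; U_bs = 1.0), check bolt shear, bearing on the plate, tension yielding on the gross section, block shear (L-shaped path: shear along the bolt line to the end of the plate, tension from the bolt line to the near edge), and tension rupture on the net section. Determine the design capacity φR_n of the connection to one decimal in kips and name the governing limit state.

Bolt shear: A_b = π(1)²/4 = 0.7854 in². φR_n = 0.75 × 54 × 0.7854 × 4 × 2 = 254.5 kips.
Bearing (0.625 in plate, F_u = 65 ksi): end bolts L_c = 2.3125 − 1.125/2 = 1.75, R_n = min(1.2×1.75×0.625×65, 2.4×1×0.625×65) = 85.313 kips/bolt; interior L_c = 3.75 − 1.125 = 2.625, R_n = 97.5 kips/bolt. φR_n = 0.75 × (1×85.313 + 3×97.5) = 283.4 kips.
Tension yield (gross): A_g = 7.125×0.625 = 4.4531 in². φR_n = 0.90 × 50 × 4.4531 = 200.4 kips.
Block shear: shear path 1×[2.3125+3×3.75] = 1×13.5625 in, A_gv = 8.4766, A_nv = 1×(13.5625 − 3.5×1.1875)×0.625 = 5.8789 in²; tension to near edge: (2.125 − 0.5×1.1875)×0.625 = 0.95703 in². R_n = min(0.6×65×5.8789, 0.6×50×8.4766) + 1.0×65×0.95703 = min(229.28, 254.3) + 62.207 = 291.49 kips. φR_n = 0.75 × 291.49 = 218.6 kips.
Tension rupture (net): A_n = (7.125 − 1×1.1875)×0.625 = 3.7109 in² (U = 1.0, A_e = A_n). φR_n = 0.75 × 65 × 3.7109 = 180.9 kips.
Governing: min(254.5, 283.4, 200.4, 218.6, 180.9) = 180.9 kips → net-section rupture.

180.9 kips (net-section rupture governs)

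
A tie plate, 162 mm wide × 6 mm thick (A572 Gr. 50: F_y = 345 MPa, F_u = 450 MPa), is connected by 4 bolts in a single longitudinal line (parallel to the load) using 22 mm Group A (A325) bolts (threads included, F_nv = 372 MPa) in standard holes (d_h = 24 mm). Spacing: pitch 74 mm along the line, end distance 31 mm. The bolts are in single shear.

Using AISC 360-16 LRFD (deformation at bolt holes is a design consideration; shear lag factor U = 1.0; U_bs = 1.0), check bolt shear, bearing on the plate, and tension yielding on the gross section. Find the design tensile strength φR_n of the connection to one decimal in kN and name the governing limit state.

301.8 kN (gross-section yield governs)

Bolt shear: A_b = π(22)²/4 = 380.13 mm². φR_n = 0.75 × 372 × 380.13 × 4 × 1 = 424.2 kN.
Bearing (6 mm plate, F_u = 450 MPa): end bolts L_c = 31 − 24/2 = 19, R_n = min(1.2×19×6×450, 2.4×22×6×450) = 61.56 kN/bolt; interior L_c = 74 − 24 = 50, R_n = 142.56 kN/bolt. φR_n = 0.75 × (1×61.56 + 3×142.56) = 366.9 kN.
Tension yield (gross): A_g = 162×6 = 972 mm². φR_n = 0.90 × 345 × 972 = 301.8 kN.
Governing: min(424.2, 366.9, 301.8) = 301.8 kN → gross-section yield.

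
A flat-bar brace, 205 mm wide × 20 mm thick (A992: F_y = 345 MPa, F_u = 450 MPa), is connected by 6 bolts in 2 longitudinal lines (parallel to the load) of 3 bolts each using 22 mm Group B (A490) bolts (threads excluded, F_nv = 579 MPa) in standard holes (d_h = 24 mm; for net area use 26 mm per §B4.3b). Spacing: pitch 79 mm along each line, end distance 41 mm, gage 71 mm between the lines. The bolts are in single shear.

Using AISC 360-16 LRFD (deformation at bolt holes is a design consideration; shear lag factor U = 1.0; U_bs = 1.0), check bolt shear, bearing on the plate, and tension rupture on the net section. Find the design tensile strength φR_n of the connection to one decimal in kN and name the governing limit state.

990.4 kN (bolt shear governs)

Bolt shear: A_b = π(22)²/4 = 380.13 mm². φR_n = 0.75 × 579 × 380.13 × 6 × 1 = 990.4 kN.
Bearing (20 mm plate, F_u = 450 MPa): end bolts L_c = 41 − 24/2 = 29, R_n = min(1.2×29×20×450, 2.4×22×20×450) = 313.2 kN/bolt; interior L_c = 79 − 24 = 55, R_n = 475.2 kN/bolt. φR_n = 0.75 × (2×313.2 + 4×475.2) = 1895.4 kN.
Tension rupture (net): A_n = (205 − 2×26)×20 = 3060 mm² (U = 1.0, A_e = A_n). φR_n = 0.75 × 450 × 3060 = 1032.8 kN.
Governing: min(990.4, 1895.4, 1032.8) = 990.4 kN → bolt shear.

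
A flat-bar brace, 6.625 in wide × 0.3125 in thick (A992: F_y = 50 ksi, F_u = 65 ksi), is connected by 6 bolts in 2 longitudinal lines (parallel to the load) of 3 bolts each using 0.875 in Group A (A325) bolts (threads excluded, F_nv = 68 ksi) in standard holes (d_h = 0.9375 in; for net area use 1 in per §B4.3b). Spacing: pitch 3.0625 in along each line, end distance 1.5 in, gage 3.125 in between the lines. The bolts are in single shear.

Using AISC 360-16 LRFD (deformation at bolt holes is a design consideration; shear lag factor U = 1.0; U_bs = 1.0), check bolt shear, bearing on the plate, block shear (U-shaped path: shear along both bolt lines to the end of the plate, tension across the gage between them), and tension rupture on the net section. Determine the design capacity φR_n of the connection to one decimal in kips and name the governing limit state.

70.5 kips (net-section rupture governs)

Bolt shear: A_b = π(0.875)²/4 = 0.60132 in². φR_n = 0.75 × 68 × 0.60132 × 6 × 1 = 184.0 kips.
Bearing (0.3125 in plate, F_u = 65 ksi): end bolts L_c = 1.5 − 0.9375/2 = 1.03125, R_n = min(1.2×1.03125×0.3125×65, 2.4×0.875×0.3125×65) = 25.137 kips/bolt; interior L_c = 3.0625 − 0.9375 = 2.125, R_n = 42.656 kips/bolt. φR_n = 0.75 × (2×25.137 + 4×42.656) = 165.7 kips.
Block shear: shear path 2×[1.5+2×3.0625] = 2×7.625 in, A_gv = 4.7656, A_nv = 2×(7.625 − 2.5×1)×0.3125 = 3.2031 in²; tension across gage: (3.125 − 1×1)×0.3125 = 0.66406 in². R_n = min(0.6×65×3.2031, 0.6×50×4.7656) + 1.0×65×0.66406 = min(124.92, 142.97) + 43.164 = 168.08 kips. φR_n = 0.75 × 168.08 = 126.1 kips.
Tension rupture (net): A_n = (6.625 − 2×1)×0.3125 = 1.4453 in² (U = 1.0, A_e = A_n). φR_n = 0.75 × 65 × 1.4453 = 70.5 kips.
Governing: min(184.0, 165.7, 126.1, 70.5) = 70.5 kips → net-section rupture.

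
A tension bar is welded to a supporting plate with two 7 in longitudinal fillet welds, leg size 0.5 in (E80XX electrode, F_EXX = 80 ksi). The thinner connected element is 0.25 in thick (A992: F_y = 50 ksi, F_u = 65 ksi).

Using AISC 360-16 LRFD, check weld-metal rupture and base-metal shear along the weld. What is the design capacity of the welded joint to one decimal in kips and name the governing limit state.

102.4 kips (base-metal shear governs)

Weld metal: throat = 0.707×0.5 = 0.3535 in, L = 2×7 = 14 in. φR_n = 0.75 × 0.6 × 80 × 0.3535 × 14 = 178.2 kips.
Base metal shear (0.25 in plate): yield φR_n = 1.0×0.6×50×0.25×14 = 105.0 kips; rupture φR_n = 0.75×0.6×65×0.25×14 = 102.4 kips; take 102.4 kips (rupture).
Governing: min(178.2, 102.4) = 102.4 kips → base-metal shear.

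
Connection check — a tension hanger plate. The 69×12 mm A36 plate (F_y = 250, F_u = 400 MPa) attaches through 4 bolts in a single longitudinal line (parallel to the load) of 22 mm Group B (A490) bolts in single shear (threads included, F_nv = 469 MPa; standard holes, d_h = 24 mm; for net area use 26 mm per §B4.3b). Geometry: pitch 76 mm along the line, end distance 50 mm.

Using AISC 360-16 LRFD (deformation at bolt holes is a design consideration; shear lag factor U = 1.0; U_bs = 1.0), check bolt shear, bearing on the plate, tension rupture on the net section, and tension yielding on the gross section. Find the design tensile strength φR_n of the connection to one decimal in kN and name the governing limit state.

Bolt shear: A_b = π(22)²/4 = 380.13 mm². φR_n = 0.75 × 469 × 380.13 × 4 × 1 = 534.8 kN.
Bearing (12 mm plate, F_u = 400 MPa): end bolts L_c = 50 − 24/2 = 38, R_n = min(1.2×38×12×400, 2.4×22×12×400) = 218.88 kN/bolt; interior L_c = 76 − 24 = 52, R_n = 253.44 kN/bolt. φR_n = 0.75 × (1×218.88 + 3×253.44) = 734.4 kN.
Tension rupture (net): A_n = (69 − 1×26)×12 = 516 mm² (U = 1.0, A_e = A_n). φR_n = 0.75 × 400 × 516 = 154.8 kN.
Tension yield (gross): A_g = 69×12 = 828 mm². φR_n = 0.90 × 250 × 828 = 186.3 kN.
Governing: min(534.8, 734.4, 154.8, 186.3) = 154.8 kN → net-section rupture.

154.8 kN (net-section rupture governs)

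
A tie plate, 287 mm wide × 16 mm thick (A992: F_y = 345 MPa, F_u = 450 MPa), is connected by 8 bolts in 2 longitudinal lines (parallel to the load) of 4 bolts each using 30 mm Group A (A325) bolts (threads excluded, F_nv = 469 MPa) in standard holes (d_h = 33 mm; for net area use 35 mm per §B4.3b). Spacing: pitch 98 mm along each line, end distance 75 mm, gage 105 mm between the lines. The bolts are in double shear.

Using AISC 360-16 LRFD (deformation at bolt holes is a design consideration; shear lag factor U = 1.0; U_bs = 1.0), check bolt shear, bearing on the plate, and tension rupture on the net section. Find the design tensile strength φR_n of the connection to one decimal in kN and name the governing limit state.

Bolt shear: A_b = π(30)²/4 = 706.86 mm². φR_n = 0.75 × 469 × 706.86 × 8 × 2 = 3978.2 kN.
Bearing (16 mm plate, F_u = 450 MPa): end bolts L_c = 75 − 33/2 = 58.5, R_n = min(1.2×58.5×16×450, 2.4×30×16×450) = 505.44 kN/bolt; interior L_c = 98 − 33 = 65, R_n = 518.4 kN/bolt. φR_n = 0.75 × (2×505.44 + 6×518.4) = 3091.0 kN.
Tension rupture (net): A_n = (287 − 2×35)×16 = 3472 mm² (U = 1.0, A_e = A_n). φR_n = 0.75 × 450 × 3472 = 1171.8 kN.
Governing: min(3978.2, 3091.0, 1171.8) = 1171.8 kN → net-section rupture.

1171.8 kN (net-section rupture governs)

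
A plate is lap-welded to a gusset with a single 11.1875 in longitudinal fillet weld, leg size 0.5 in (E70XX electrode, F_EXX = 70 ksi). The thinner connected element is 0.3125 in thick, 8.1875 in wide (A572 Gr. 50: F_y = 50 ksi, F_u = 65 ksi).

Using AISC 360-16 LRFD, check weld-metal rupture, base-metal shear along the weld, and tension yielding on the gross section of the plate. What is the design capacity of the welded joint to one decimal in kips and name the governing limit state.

Weld metal: throat = 0.707×0.5 = 0.3535 in, L = 11.1875 in. φR_n = 0.75 × 0.6 × 70 × 0.3535 × 11.1875 = 124.6 kips.
Base metal shear (0.3125 in plate): yield φR_n = 1.0×0.6×50×0.3125×11.1875 = 104.9 kips; rupture φR_n = 0.75×0.6×65×0.3125×11.1875 = 102.3 kips; take 102.3 kips (rupture).
Tension yield (gross): A_g = 8.1875×0.3125 = 2.5586 in². φR_n = 0.90 × 50 × 2.5586 = 115.1 kips.
Governing: min(124.6, 102.3, 115.1) = 102.3 kips → base-metal shear.

102.3 kips (base-metal shear governs)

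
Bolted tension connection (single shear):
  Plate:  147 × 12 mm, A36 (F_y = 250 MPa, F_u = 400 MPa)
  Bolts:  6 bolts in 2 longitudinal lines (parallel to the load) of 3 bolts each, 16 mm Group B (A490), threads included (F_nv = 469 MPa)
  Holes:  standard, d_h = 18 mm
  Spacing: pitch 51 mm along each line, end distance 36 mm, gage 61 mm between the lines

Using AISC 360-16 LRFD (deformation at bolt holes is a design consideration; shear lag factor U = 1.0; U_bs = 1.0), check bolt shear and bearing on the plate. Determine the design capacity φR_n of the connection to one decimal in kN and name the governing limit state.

Bolt shear: A_b = π(16)²/4 = 201.06 mm². φR_n = 0.75 × 469 × 201.06 × 6 × 1 = 424.3 kN.
Bearing (12 mm plate, F_u = 400 MPa): end bolts L_c = 36 − 18/2 = 27, R_n = min(1.2×27×12×400, 2.4×16×12×400) = 155.52 kN/bolt; interior L_c = 51 − 18 = 33, R_n = 184.32 kN/bolt. φR_n = 0.75 × (2×155.52 + 4×184.32) = 786.2 kN.
Governing: min(424.3, 786.2) = 424.3 kN → bolt shear.

424.3 kN (bolt shear governs)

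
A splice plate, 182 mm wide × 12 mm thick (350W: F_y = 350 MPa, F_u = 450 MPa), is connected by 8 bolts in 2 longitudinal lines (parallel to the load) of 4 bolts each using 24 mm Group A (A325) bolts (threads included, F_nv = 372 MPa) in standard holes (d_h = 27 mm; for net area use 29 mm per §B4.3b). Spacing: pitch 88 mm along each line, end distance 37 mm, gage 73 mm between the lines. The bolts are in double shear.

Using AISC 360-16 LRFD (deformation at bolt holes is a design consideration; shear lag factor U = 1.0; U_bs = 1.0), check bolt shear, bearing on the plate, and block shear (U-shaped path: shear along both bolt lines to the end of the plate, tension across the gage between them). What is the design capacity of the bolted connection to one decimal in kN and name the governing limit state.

1147.8 kN (block shear governs)

Bolt shear: A_b = π(24)²/4 = 452.39 mm². φR_n = 0.75 × 372 × 452.39 × 8 × 2 = 2019.5 kN.
Bearing (12 mm plate, F_u = 450 MPa): end bolts L_c = 37 − 27/2 = 23.5, R_n = min(1.2×23.5×12×450, 2.4×24×12×450) = 152.28 kN/bolt; interior L_c = 88 − 27 = 61, R_n = 311.04 kN/bolt. φR_n = 0.75 × (2×152.28 + 6×311.04) = 1628.1 kN.
Block shear: shear path 2×[37+3×88] = 2×301 mm, A_gv = 7224, A_nv = 2×(301 − 3.5×29)×12 = 4788 mm²; tension across gage: (73 − 1×29)×12 = 528 mm². R_n = min(0.6×450×4788, 0.6×350×7224) + 1.0×450×528 = min(1292.8, 1517) + 237.6 = 1530.4 kN. φR_n = 0.75 × 1530.4 = 1147.8 kN.
Governing: min(2019.5, 1628.1, 1147.8) = 1147.8 kN → block shear.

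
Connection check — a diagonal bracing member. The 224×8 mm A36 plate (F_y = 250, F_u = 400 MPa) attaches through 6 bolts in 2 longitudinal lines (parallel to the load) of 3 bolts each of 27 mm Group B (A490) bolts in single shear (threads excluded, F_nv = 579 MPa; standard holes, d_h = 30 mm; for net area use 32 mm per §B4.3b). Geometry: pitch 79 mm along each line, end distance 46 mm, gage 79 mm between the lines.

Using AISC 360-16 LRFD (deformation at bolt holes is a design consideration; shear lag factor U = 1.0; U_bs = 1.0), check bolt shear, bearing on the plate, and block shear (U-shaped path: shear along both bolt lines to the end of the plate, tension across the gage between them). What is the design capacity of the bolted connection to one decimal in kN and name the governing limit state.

469.9 kN (block shear governs)

Bolt shear: A_b = π(27)²/4 = 572.56 mm². φR_n = 0.75 × 579 × 572.56 × 6 × 1 = 1491.8 kN.
Bearing (8 mm plate, F_u = 400 MPa): end bolts L_c = 46 − 30/2 = 31, R_n = min(1.2×31×8×400, 2.4×27×8×400) = 119.04 kN/bolt; interior L_c = 79 − 30 = 49, R_n = 188.16 kN/bolt. φR_n = 0.75 × (2×119.04 + 4×188.16) = 743.0 kN.
Block shear: shear path 2×[46+2×79] = 2×204 mm, A_gv = 3264, A_nv = 2×(204 − 2.5×32)×8 = 1984 mm²; tension across gage: (79 − 1×32)×8 = 376 mm². R_n = min(0.6×400×1984, 0.6×250×3264) + 1.0×400×376 = min(476.16, 489.6) + 150.4 = 626.56 kN. φR_n = 0.75 × 626.56 = 469.9 kN.
Governing: min(1491.8, 743.0, 469.9) = 469.9 kN → block shear.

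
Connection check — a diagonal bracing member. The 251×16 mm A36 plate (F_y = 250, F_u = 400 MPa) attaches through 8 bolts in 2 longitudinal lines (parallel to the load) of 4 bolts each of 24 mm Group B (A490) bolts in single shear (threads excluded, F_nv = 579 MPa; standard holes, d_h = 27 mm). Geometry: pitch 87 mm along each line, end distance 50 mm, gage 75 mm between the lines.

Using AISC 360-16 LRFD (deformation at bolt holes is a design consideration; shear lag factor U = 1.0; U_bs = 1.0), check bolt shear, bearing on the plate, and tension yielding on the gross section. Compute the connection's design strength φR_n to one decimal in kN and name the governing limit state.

903.6 kN (gross-section yield governs)

Bolt shear: A_b = π(24)²/4 = 452.39 mm². φR_n = 0.75 × 579 × 452.39 × 8 × 1 = 1571.6 kN.
Bearing (16 mm plate, F_u = 400 MPa): end bolts L_c = 50 − 27/2 = 36.5, R_n = min(1.2×36.5×16×400, 2.4×24×16×400) = 280.32 kN/bolt; interior L_c = 87 − 27 = 60, R_n = 368.64 kN/bolt. φR_n = 0.75 × (2×280.32 + 6×368.64) = 2079.4 kN.
Tension yield (gross): A_g = 251×16 = 4016 mm². φR_n = 0.90 × 250 × 4016 = 903.6 kN.
Governing: min(1571.6, 2079.4, 903.6) = 903.6 kN → gross-section yield.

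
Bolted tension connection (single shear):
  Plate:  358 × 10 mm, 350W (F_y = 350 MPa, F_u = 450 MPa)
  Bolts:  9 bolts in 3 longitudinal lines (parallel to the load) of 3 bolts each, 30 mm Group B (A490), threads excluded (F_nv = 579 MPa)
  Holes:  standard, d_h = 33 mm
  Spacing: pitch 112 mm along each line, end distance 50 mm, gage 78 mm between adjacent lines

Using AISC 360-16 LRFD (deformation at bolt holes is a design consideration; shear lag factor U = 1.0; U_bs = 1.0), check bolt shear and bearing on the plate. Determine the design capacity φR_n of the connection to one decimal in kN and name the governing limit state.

Bolt shear: A_b = π(30)²/4 = 706.86 mm². φR_n = 0.75 × 579 × 706.86 × 9 × 1 = 2762.6 kN.
Bearing (10 mm plate, F_u = 450 MPa): end bolts L_c = 50 − 33/2 = 33.5, R_n = min(1.2×33.5×10×450, 2.4×30×10×450) = 180.9 kN/bolt; interior L_c = 112 − 33 = 79, R_n = 324 kN/bolt. φR_n = 0.75 × (3×180.9 + 6×324) = 1865.0 kN.
Governing: min(2762.6, 1865.0) = 1865.0 kN → bearing.

1865.0 kN (bearing governs)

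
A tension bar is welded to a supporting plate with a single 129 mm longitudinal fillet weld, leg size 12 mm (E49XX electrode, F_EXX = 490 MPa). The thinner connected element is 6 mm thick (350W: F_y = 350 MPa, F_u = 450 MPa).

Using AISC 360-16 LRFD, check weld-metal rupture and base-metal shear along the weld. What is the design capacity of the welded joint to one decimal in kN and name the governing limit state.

Weld metal: throat = 0.707×12 = 8.484 mm, L = 129 mm. φR_n = 0.75 × 0.6 × 490 × 8.484 × 129 = 241.3 kN.
Base metal shear (6 mm plate): yield φR_n = 1.0×0.6×350×6×129 = 162.5 kN; rupture φR_n = 0.75×0.6×450×6×129 = 156.7 kN; take 156.7 kN (rupture).
Governing: min(241.3, 156.7) = 156.7 kN → base-metal shear.

156.7 kN (base-metal shear governs)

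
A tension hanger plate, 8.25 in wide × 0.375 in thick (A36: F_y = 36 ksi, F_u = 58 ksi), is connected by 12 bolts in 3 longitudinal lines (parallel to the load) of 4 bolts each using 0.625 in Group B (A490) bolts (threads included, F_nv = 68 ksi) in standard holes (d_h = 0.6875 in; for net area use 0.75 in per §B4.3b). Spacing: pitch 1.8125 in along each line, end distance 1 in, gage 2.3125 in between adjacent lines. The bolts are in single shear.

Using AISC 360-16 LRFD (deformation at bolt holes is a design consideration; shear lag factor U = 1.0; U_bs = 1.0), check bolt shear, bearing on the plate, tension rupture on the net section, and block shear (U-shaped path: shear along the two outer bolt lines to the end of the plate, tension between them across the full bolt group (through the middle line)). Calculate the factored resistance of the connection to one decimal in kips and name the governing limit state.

Bolt shear: A_b = π(0.625)²/4 = 0.3068 in². φR_n = 0.75 × 68 × 0.3068 × 12 × 1 = 187.8 kips.
Bearing (0.375 in plate, F_u = 58 ksi): end bolts L_c = 1 − 0.6875/2 = 0.65625, R_n = min(1.2×0.65625×0.375×58, 2.4×0.625×0.375×58) = 17.128 kips/bolt; interior L_c = 1.8125 − 0.6875 = 1.125, R_n = 29.363 kips/bolt. φR_n = 0.75 × (3×17.128 + 9×29.363) = 236.7 kips.
Tension rupture (net): A_n = (8.25 − 3×0.75)×0.375 = 2.25 in² (U = 1.0, A_e = A_n). φR_n = 0.75 × 58 × 2.25 = 97.9 kips.
Block shear: shear path 2×[1+3×1.8125] = 2×6.4375 in, A_gv = 4.8281, A_nv = 2×(6.4375 − 3.5×0.75)×0.375 = 2.8594 in²; tension across gage: (4.625 − 2×0.75)×0.375 = 1.1719 in². R_n = min(0.6×58×2.8594, 0.6×36×4.8281) + 1.0×58×1.1719 = min(99.507, 104.29) + 67.97 = 167.48 kips. φR_n = 0.75 × 167.48 = 125.6 kips.
Governing: min(187.8, 236.7, 97.9, 125.6) = 97.9 kips → net-section rupture.

97.9 kips (net-section rupture governs)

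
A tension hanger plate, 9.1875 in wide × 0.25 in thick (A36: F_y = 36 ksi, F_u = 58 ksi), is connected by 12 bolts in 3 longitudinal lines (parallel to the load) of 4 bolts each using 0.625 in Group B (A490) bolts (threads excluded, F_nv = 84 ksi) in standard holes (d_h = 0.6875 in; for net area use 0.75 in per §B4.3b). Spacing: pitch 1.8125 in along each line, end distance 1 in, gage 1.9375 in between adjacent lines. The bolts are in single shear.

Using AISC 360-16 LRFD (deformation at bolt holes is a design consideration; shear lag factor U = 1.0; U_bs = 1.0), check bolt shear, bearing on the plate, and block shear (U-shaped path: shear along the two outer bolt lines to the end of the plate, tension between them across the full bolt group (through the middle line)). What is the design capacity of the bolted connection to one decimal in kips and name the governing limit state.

Bolt shear: A_b = π(0.625)²/4 = 0.3068 in². φR_n = 0.75 × 84 × 0.3068 × 12 × 1 = 231.9 kips.
Bearing (0.25 in plate, F_u = 58 ksi): end bolts L_c = 1 − 0.6875/2 = 0.65625, R_n = min(1.2×0.65625×0.25×58, 2.4×0.625×0.25×58) = 11.419 kips/bolt; interior L_c = 1.8125 − 0.6875 = 1.125, R_n = 19.575 kips/bolt. φR_n = 0.75 × (3×11.419 + 9×19.575) = 157.8 kips.
Block shear: shear path 2×[1+3×1.8125] = 2×6.4375 in, A_gv = 3.2188, A_nv = 2×(6.4375 − 3.5×0.75)×0.25 = 1.9063 in²; tension across gage: (3.875 − 2×0.75)×0.25 = 0.59375 in². R_n = min(0.6×58×1.9063, 0.6×36×3.2188) + 1.0×58×0.59375 = min(66.339, 69.526) + 34.438 = 100.78 kips. φR_n = 0.75 × 100.78 = 75.6 kips.
Governing: min(231.9, 157.8, 75.6) = 75.6 kips → block shear.

75.6 kips (block shear governs)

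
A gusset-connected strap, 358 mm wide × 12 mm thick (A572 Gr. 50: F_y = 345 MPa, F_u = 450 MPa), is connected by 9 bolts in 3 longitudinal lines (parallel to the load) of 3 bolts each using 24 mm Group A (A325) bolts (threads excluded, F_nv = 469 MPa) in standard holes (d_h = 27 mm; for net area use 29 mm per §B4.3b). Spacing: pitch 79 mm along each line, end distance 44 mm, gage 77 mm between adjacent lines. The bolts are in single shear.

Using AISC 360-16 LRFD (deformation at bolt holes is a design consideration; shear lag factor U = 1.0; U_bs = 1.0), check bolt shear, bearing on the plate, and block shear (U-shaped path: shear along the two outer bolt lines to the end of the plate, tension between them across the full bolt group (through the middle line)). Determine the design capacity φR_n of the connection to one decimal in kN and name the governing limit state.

Bolt shear: A_b = π(24)²/4 = 452.39 mm². φR_n = 0.75 × 469 × 452.39 × 9 × 1 = 1432.2 kN.
Bearing (12 mm plate, F_u = 450 MPa): end bolts L_c = 44 − 27/2 = 30.5, R_n = min(1.2×30.5×12×450, 2.4×24×12×450) = 197.64 kN/bolt; interior L_c = 79 − 27 = 52, R_n = 311.04 kN/bolt. φR_n = 0.75 × (3×197.64 + 6×311.04) = 1844.4 kN.
Block shear: shear path 2×[44+2×79] = 2×202 mm, A_gv = 4848, A_nv = 2×(202 − 2.5×29)×12 = 3108 mm²; tension across gage: (154 − 2×29)×12 = 1152 mm². R_n = min(0.6×450×3108, 0.6×345×4848) + 1.0×450×1152 = min(839.16, 1003.5) + 518.4 = 1357.6 kN. φR_n = 0.75 × 1357.6 = 1018.2 kN.
Governing: min(1432.2, 1844.4, 1018.2) = 1018.2 kN → block shear.

1018.2 kN (block shear governs)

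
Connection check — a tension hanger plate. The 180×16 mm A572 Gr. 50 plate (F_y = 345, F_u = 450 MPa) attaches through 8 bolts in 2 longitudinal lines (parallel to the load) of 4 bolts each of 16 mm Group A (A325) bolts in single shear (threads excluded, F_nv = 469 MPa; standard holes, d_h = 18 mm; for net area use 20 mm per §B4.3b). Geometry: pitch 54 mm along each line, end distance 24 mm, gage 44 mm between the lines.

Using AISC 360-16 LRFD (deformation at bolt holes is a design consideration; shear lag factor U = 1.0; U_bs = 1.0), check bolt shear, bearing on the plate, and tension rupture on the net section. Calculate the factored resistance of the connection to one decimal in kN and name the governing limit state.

Bolt shear: A_b = π(16)²/4 = 201.06 mm². φR_n = 0.75 × 469 × 201.06 × 8 × 1 = 565.8 kN.
Bearing (16 mm plate, F_u = 450 MPa): end bolts L_c = 24 − 18/2 = 15, R_n = min(1.2×15×16×450, 2.4×16×16×450) = 129.6 kN/bolt; interior L_c = 54 − 18 = 36, R_n = 276.48 kN/bolt. φR_n = 0.75 × (2×129.6 + 6×276.48) = 1438.6 kN.
Tension rupture (net): A_n = (180 − 2×20)×16 = 2240 mm² (U = 1.0, A_e = A_n). φR_n = 0.75 × 450 × 2240 = 756.0 kN.
Governing: min(565.8, 1438.6, 756.0) = 565.8 kN → bolt shear.

565.8 kN (bolt shear governs)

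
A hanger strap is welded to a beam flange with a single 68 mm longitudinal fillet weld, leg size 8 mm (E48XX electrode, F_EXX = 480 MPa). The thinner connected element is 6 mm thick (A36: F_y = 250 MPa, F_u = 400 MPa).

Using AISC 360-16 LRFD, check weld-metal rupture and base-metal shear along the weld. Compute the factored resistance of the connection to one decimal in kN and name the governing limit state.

Weld metal: throat = 0.707×8 = 5.656 mm, L = 68 mm. φR_n = 0.75 × 0.6 × 480 × 5.656 × 68 = 83.1 kN.
Base metal shear (6 mm plate): yield φR_n = 1.0×0.6×250×6×68 = 61.2 kN; rupture φR_n = 0.75×0.6×400×6×68 = 73.4 kN; take 61.2 kN (yield).
Governing: min(83.1, 61.2) = 61.2 kN → base-metal shear.

61.2 kN (base-metal shear governs)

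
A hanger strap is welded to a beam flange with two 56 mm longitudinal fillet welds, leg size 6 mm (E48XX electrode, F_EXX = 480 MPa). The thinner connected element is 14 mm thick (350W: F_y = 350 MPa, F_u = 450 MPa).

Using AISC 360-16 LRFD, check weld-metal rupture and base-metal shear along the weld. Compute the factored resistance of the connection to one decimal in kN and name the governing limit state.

Weld metal: throat = 0.707×6 = 4.242 mm, L = 2×56 = 112 mm. φR_n = 0.75 × 0.6 × 480 × 4.242 × 112 = 102.6 kN.
Base metal shear (14 mm plate): yield φR_n = 1.0×0.6×350×14×112 = 329.3 kN; rupture φR_n = 0.75×0.6×450×14×112 = 317.5 kN; take 317.5 kN (rupture).
Governing: min(102.6, 317.5) = 102.6 kN → weld metal.

102.6 kN (weld metal governs)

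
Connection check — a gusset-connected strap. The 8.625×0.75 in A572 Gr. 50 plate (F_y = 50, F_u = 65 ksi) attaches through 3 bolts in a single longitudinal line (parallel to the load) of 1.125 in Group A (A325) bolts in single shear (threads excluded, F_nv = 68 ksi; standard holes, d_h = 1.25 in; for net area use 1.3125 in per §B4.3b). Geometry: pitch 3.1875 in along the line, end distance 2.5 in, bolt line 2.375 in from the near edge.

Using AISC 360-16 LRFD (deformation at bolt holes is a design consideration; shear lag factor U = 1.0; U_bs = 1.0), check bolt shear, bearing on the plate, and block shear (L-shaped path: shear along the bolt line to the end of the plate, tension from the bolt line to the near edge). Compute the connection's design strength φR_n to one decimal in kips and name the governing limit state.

152.1 kips (bolt shear governs)

Bolt shear: A_b = π(1.125)²/4 = 0.99402 in². φR_n = 0.75 × 68 × 0.99402 × 3 × 1 = 152.1 kips.
Bearing (0.75 in plate, F_u = 65 ksi): end bolts L_c = 2.5 − 1.25/2 = 1.875, R_n = min(1.2×1.875×0.75×65, 2.4×1.125×0.75×65) = 109.69 kips/bolt; interior L_c = 3.1875 − 1.25 = 1.9375, R_n = 113.34 kips/bolt. φR_n = 0.75 × (1×109.69 + 2×113.34) = 252.3 kips.
Block shear: shear path 1×[2.5+2×3.1875] = 1×8.875 in, A_gv = 6.6563, A_nv = 1×(8.875 − 2.5×1.3125)×0.75 = 4.1953 in²; tension to near edge: (2.375 − 0.5×1.3125)×0.75 = 1.2891 in². R_n = min(0.6×65×4.1953, 0.6×50×6.6563) + 1.0×65×1.2891 = min(163.62, 199.69) + 83.792 = 247.41 kips. φR_n = 0.75 × 247.41 = 185.6 kips.
Governing: min(152.1, 252.3, 185.6) = 152.1 kips → bolt shear.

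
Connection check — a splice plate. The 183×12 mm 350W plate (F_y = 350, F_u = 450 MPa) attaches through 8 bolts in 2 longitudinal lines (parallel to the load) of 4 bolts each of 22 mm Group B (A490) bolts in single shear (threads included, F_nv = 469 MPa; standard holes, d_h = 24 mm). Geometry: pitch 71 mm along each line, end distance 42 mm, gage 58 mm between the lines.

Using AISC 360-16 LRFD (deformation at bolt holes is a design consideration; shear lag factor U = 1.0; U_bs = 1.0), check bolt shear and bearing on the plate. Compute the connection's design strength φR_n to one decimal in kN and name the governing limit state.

Bolt shear: A_b = π(22)²/4 = 380.13 mm². φR_n = 0.75 × 469 × 380.13 × 8 × 1 = 1069.7 kN.
Bearing (12 mm plate, F_u = 450 MPa): end bolts L_c = 42 − 24/2 = 30, R_n = min(1.2×30×12×450, 2.4×22×12×450) = 194.4 kN/bolt; interior L_c = 71 − 24 = 47, R_n = 285.12 kN/bolt. φR_n = 0.75 × (2×194.4 + 6×285.12) = 1574.6 kN.
Governing: min(1069.7, 1574.6) = 1069.7 kN → bolt shear.

1069.7 kN (bolt shear governs)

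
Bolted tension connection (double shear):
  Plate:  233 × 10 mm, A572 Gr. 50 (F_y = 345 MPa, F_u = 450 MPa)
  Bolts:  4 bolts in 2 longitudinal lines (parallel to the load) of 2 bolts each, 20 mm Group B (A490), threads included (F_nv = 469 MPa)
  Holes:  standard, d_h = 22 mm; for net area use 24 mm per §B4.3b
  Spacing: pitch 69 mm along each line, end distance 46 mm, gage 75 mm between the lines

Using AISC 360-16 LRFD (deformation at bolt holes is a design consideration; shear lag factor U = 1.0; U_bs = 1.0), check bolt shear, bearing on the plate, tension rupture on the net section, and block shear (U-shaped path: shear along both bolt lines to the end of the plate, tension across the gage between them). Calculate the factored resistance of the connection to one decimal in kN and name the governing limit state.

492.1 kN (block shear governs)

Bolt shear: A_b = π(20)²/4 = 314.16 mm². φR_n = 0.75 × 469 × 314.16 × 4 × 2 = 884.0 kN.
Bearing (10 mm plate, F_u = 450 MPa): end bolts L_c = 46 − 22/2 = 35, R_n = min(1.2×35×10×450, 2.4×20×10×450) = 189 kN/bolt; interior L_c = 69 − 22 = 47, R_n = 216 kN/bolt. φR_n = 0.75 × (2×189 + 2×216) = 607.5 kN.
Tension rupture (net): A_n = (233 − 2×24)×10 = 1850 mm² (U = 1.0, A_e = A_n). φR_n = 0.75 × 450 × 1850 = 624.4 kN.
Block shear: shear path 2×[46+1×69] = 2×115 mm, A_gv = 2300, A_nv = 2×(115 − 1.5×24)×10 = 1580 mm²; tension across gage: (75 − 1×24)×10 = 510 mm². R_n = min(0.6×450×1580, 0.6×345×2300) + 1.0×450×510 = min(426.6, 476.1) + 229.5 = 656.1 kN. φR_n = 0.75 × 656.1 = 492.1 kN.
Governing: min(884.0, 607.5, 624.4, 492.1) = 492.1 kN → block shear.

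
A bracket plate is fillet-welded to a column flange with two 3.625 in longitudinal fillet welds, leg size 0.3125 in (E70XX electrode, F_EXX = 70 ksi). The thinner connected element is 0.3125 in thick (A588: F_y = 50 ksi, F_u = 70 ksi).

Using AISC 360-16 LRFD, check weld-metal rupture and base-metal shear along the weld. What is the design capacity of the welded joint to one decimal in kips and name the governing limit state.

Weld metal: throat = 0.707×0.3125 = 0.22094 in, L = 2×3.625 = 7.25 in. φR_n = 0.75 × 0.6 × 70 × 0.22094 × 7.25 = 50.5 kips.
Base metal shear (0.3125 in plate): yield φR_n = 1.0×0.6×50×0.3125×7.25 = 68.0 kips; rupture φR_n = 0.75×0.6×70×0.3125×7.25 = 71.4 kips; take 68.0 kips (yield).
Governing: min(50.5, 68.0) = 50.5 kips → weld metal.

50.5 kips (weld metal governs)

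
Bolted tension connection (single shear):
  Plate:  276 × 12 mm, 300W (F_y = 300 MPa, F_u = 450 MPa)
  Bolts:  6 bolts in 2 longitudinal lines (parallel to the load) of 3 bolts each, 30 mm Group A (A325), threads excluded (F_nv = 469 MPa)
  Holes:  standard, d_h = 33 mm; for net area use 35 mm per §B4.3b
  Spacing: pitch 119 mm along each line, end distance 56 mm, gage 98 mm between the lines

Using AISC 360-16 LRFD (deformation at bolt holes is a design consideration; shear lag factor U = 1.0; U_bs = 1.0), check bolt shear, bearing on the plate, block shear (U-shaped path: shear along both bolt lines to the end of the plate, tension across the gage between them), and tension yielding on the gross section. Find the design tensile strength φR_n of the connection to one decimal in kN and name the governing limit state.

Bolt shear: A_b = π(30)²/4 = 706.86 mm². φR_n = 0.75 × 469 × 706.86 × 6 × 1 = 1491.8 kN.
Bearing (12 mm plate, F_u = 450 MPa): end bolts L_c = 56 − 33/2 = 39.5, R_n = min(1.2×39.5×12×450, 2.4×30×12×450) = 255.96 kN/bolt; interior L_c = 119 − 33 = 86, R_n = 388.8 kN/bolt. φR_n = 0.75 × (2×255.96 + 4×388.8) = 1550.3 kN.
Block shear: shear path 2×[56+2×119] = 2×294 mm, A_gv = 7056, A_nv = 2×(294 − 2.5×35)×12 = 4956 mm²; tension across gage: (98 − 1×35)×12 = 756 mm². R_n = min(0.6×450×4956, 0.6×300×7056) + 1.0×450×756 = min(1338.1, 1270.1) + 340.2 = 1610.3 kN. φR_n = 0.75 × 1610.3 = 1207.7 kN.
Tension yield (gross): A_g = 276×12 = 3312 mm². φR_n = 0.90 × 300 × 3312 = 894.2 kN.
Governing: min(1491.8, 1550.3, 1207.7, 894.2) = 894.2 kN → gross-section yield.

894.2 kN (gross-section yield governs)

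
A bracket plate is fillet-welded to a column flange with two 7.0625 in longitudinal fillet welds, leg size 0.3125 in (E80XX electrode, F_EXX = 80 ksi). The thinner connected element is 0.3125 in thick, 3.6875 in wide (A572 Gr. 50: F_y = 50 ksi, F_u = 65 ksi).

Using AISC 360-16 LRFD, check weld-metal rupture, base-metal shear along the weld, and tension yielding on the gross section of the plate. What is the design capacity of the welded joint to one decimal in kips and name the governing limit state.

Weld metal: throat = 0.707×0.3125 = 0.22094 in, L = 2×7.0625 = 14.125 in. φR_n = 0.75 × 0.6 × 80 × 0.22094 × 14.125 = 112.3 kips.
Base metal shear (0.3125 in plate): yield φR_n = 1.0×0.6×50×0.3125×14.125 = 132.4 kips; rupture φR_n = 0.75×0.6×65×0.3125×14.125 = 129.1 kips; take 129.1 kips (rupture).
Tension yield (gross): A_g = 3.6875×0.3125 = 1.1523 in². φR_n = 0.90 × 50 × 1.1523 = 51.9 kips.
Governing: min(112.3, 129.1, 51.9) = 51.9 kips → gross-section yield.

51.9 kips (gross-section yield governs)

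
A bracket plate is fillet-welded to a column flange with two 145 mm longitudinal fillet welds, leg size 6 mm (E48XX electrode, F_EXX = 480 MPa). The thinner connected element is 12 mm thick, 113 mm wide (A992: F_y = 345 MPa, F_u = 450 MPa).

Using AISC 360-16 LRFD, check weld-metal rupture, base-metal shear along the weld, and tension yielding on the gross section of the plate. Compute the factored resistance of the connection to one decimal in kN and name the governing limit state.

265.7 kN (weld metal governs)

Weld metal: throat = 0.707×6 = 4.242 mm, L = 2×145 = 290 mm. φR_n = 0.75 × 0.6 × 480 × 4.242 × 290 = 265.7 kN.
Base metal shear (12 mm plate): yield φR_n = 1.0×0.6×345×12×290 = 720.4 kN; rupture φR_n = 0.75×0.6×450×12×290 = 704.7 kN; take 704.7 kN (rupture).
Tension yield (gross): A_g = 113×12 = 1356 mm². φR_n = 0.90 × 345 × 1356 = 421.0 kN.
Governing: min(265.7, 704.7, 421.0) = 265.7 kN → weld metal.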